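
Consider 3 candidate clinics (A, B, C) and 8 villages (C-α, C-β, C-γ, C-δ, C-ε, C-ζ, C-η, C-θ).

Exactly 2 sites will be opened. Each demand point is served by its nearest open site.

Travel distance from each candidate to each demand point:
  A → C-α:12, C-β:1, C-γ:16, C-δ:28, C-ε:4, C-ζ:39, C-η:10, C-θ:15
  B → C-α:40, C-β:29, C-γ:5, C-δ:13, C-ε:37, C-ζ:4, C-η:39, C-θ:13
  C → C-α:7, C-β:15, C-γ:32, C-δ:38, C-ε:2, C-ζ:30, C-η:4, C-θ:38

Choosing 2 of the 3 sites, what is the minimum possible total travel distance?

Open {A, B}.
  C-α→A 12, C-β→A 1, C-γ→B 5, C-δ→B 13, C-ε→A 4, C-ζ→B 4, C-η→A 10, C-θ→B 13  ⇒ total 62.
Compare {B, C}: total 63.
Compare {A, C}: total 103.

62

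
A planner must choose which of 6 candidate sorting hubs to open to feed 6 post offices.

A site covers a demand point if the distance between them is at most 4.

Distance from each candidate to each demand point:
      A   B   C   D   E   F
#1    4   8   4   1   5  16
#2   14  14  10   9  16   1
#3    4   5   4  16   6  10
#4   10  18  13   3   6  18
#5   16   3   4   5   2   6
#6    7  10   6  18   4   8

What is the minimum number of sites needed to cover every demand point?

3

Coverage sets (demand points within 4 of each site):
  #1: {A, C, D}
  #2: {F}
  #3: {A, C}
  #4: {D}
  #5: {B, C, E}
  #6: {E}
No 2 sites suffice: every size-2 union leaves at least one demand point uncovered.
But {#1, #2, #5} covers everything, so the minimum is 3.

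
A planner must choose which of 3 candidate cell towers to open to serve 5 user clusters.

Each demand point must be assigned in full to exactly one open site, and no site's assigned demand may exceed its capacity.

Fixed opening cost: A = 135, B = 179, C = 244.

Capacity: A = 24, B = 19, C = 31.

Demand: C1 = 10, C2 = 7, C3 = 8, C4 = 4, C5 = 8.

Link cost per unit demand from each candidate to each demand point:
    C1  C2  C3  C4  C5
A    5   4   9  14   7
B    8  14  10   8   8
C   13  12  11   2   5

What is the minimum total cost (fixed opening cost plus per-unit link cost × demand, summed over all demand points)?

Open {A, B}; cheapest assignment that respects the capacities:
  A (cap 24, load 23): C2, C3, C5 — cost 7×4 + 8×9 + 8×7 = 156
  B (cap 19, load 14): C1, C4 — cost 10×8 + 4×8 = 112
  Shipping 268, fixed 314 → total 582.
  Any other capacity-feasible assignment to {A, B} ships for at least 268.
Compare {A, C}: its best feasible assignment gives total 593.
Compare {B, C}: its best feasible assignment gives total 715.
Every other set of open sites that can feasibly serve all demand totals ≥ 593 even under its best assignment. Minimum: 582.

582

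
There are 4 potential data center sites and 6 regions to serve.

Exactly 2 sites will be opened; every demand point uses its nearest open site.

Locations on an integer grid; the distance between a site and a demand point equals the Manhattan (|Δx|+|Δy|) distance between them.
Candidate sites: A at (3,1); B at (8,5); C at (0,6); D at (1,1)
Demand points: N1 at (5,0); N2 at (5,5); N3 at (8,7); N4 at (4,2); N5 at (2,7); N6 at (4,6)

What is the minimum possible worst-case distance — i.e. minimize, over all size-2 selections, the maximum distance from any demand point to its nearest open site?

7

Open {A, B}.
  Farthest demand point is N5 at distance 7 (to A); all others are ≤ 7.
With {B, D} the worst case is 7.
With {B, C} the worst case is 8.
No size-2 selection achieves below 7.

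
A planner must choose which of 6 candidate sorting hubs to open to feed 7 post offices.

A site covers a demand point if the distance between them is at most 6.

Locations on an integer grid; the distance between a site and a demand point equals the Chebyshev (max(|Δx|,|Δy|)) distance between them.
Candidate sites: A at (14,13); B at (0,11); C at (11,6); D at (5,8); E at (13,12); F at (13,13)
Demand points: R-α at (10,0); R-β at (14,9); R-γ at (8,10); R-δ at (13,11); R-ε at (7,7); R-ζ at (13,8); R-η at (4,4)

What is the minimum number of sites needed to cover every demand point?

2

Coverage sets (demand points within 6 of each site):
  A: {R-β, R-γ, R-δ, R-ζ}
  B: {}
  C: {R-α, R-β, R-γ, R-δ, R-ε, R-ζ}
  D: {R-γ, R-ε, R-η}
  E: {R-β, R-γ, R-δ, R-ε, R-ζ}
  F: {R-β, R-γ, R-δ, R-ε, R-ζ}
No single site covers all 7 demand points.
But {C, D} covers everything, so the minimum is 2.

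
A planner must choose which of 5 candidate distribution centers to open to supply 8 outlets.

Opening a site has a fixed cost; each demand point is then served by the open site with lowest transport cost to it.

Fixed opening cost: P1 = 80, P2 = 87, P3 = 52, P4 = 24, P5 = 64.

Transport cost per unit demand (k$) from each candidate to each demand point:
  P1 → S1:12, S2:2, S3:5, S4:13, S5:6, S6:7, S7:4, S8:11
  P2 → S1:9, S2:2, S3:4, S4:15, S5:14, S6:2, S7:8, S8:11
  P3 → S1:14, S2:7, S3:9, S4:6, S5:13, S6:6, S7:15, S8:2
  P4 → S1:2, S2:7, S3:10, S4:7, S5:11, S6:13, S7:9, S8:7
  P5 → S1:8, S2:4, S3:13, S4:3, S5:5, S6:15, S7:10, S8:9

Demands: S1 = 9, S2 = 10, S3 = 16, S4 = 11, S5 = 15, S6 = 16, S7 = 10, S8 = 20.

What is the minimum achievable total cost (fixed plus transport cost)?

589

Open {P2, P3, P4, P5}: assign each demand point to its cheapest open site.
  S1→P4 9×2=18, S2→P2 10×2=20, S3→P2 16×4=64, S4→P5 11×3=33, S5→P5 15×5=75, S6→P2 16×2=32, S7→P2 10×8=80, S8→P3 20×2=40
  transport cost 362, fixed 227 → total 589.
Compare {P1, P3, P4}: transport cost 450 + fixed 156 = 606.
Compare {P1, P2, P3, P4}: transport cost 370 + fixed 243 = 613.
Compare {P2, P3, P5}: transport cost 416 + fixed 203 = 619.
All other subsets cost ≥ 606. Minimum total cost: 589.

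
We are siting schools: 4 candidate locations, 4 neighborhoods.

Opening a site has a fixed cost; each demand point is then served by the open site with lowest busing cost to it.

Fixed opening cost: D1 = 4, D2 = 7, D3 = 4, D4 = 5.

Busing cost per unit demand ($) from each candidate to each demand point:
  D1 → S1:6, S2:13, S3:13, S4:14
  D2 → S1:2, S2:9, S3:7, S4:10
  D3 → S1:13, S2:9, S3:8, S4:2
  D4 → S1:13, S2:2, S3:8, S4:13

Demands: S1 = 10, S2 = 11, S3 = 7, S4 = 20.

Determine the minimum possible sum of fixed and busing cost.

147

Open {D2, D3, D4}: assign each demand point to its cheapest open site.
  S1→D2 10×2=20, S2→D4 11×2=22, S3→D2 7×7=49, S4→D3 20×2=40
  busing cost 131, fixed 16 → total 147.
Compare {D1, D2, D3, D4}: busing cost 131 + fixed 20 = 151.
Compare {D1, D3, D4}: busing cost 178 + fixed 13 = 191.
Compare {D2, D3}: busing cost 208 + fixed 11 = 219.
All other subsets cost ≥ 151. Minimum total cost: 147.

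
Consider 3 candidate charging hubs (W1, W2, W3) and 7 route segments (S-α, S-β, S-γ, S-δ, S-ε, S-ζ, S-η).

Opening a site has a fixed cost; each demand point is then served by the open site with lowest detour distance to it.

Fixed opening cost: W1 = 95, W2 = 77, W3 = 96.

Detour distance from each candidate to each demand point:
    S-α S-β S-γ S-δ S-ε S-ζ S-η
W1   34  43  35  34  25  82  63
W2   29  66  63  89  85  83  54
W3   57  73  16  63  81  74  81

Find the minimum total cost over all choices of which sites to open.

411

Open {W1}: assign each demand point to its cheapest open site.
  S-α→W1 34, S-β→W1 43, S-γ→W1 35, S-δ→W1 34, S-ε→W1 25, S-ζ→W1 82, S-η→W1 63
  detour distance 316, fixed 95 → total 411.
Compare {W1, W2}: detour distance 302 + fixed 172 = 474.
Compare {W1, W3}: detour distance 289 + fixed 191 = 480.
Compare {W3}: detour distance 445 + fixed 96 = 541.
All other subsets cost ≥ 474. Minimum total cost: 411.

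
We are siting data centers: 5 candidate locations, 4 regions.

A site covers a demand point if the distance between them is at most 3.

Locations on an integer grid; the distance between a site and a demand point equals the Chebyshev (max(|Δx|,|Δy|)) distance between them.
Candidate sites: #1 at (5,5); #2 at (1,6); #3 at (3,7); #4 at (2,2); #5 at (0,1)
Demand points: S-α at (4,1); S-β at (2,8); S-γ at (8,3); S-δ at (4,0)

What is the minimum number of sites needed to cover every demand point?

2

Coverage sets (demand points within 3 of each site):
  #1: {S-β, S-γ}
  #2: {S-β}
  #3: {S-β}
  #4: {S-α, S-δ}
  #5: {}
No single site covers all 4 demand points.
But {#1, #4} covers everything, so the minimum is 2.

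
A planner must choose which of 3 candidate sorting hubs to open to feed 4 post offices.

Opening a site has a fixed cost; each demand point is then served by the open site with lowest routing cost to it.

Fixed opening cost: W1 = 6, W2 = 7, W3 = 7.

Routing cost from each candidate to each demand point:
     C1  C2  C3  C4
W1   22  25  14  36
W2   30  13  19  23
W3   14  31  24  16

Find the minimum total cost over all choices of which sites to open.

76

Open {W2, W3}: assign each demand point to its cheapest open site.
  C1→W3 14, C2→W2 13, C3→W2 19, C4→W3 16
  routing cost 62, fixed 14 → total 76.
Compare {W1, W2, W3}: routing cost 57 + fixed 20 = 77.
Compare {W1, W3}: routing cost 69 + fixed 13 = 82.
Compare {W1, W2}: routing cost 72 + fixed 13 = 85.
All other subsets cost ≥ 77. Minimum total cost: 76.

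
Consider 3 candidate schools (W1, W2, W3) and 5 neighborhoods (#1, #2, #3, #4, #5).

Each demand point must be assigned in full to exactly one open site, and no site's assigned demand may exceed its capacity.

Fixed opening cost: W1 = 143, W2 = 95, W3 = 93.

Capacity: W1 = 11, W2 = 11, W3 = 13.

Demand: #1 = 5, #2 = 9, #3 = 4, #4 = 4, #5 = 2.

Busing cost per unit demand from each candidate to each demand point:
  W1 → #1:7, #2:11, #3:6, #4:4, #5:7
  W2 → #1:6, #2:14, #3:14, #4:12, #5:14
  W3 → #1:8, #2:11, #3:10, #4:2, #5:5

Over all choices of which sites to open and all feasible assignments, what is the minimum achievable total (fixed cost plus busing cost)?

409

Open {W2, W3}; cheapest assignment that respects the capacities:
  W2 (cap 11, load 11): #1, #3, #5 — cost 5×6 + 4×14 + 2×14 = 114
  W3 (cap 13, load 13): #2, #4 — cost 9×11 + 4×2 = 107
  Shipping 221, fixed 188 → total 409.
  Any other capacity-feasible assignment to {W2, W3} ships for at least 221.
Compare {W1, W3}: its best feasible assignment gives total 416.
Compare {W1, W2, W3}: its best feasible assignment gives total 506.
Every other set of open sites that can feasibly serve all demand totals ≥ 416 even under its best assignment. Minimum: 409.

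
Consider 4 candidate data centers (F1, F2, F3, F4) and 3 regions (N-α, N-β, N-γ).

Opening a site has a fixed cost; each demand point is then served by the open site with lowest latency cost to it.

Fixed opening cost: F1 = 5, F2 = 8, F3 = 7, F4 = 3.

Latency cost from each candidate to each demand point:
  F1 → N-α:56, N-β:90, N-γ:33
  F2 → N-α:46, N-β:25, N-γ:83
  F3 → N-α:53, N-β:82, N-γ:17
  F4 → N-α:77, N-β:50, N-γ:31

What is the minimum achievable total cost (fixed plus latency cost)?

103

Open {F2, F3}: assign each demand point to its cheapest open site.
  N-α→F2 46, N-β→F2 25, N-γ→F3 17
  latency cost 88, fixed 15 → total 103.
Compare {F2, F3, F4}: latency cost 88 + fixed 18 = 106.
Compare {F1, F2, F3}: latency cost 88 + fixed 20 = 108.
Compare {F1, F2, F3, F4}: latency cost 88 + fixed 23 = 111.
All other subsets cost ≥ 106. Minimum total cost: 103.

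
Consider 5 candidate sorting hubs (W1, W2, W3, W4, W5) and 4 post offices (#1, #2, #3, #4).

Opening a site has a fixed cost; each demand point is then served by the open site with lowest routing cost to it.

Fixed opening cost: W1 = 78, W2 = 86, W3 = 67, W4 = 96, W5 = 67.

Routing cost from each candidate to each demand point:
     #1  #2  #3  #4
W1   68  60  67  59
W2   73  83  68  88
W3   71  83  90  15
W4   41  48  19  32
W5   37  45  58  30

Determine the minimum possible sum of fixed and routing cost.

Open {W4}: assign each demand point to its cheapest open site.
  #1→W4 41, #2→W4 48, #3→W4 19, #4→W4 32
  routing cost 140, fixed 96 → total 236.
Compare {W5}: routing cost 170 + fixed 67 = 237.
Compare {W3, W4}: routing cost 123 + fixed 163 = 286.
Compare {W3, W5}: routing cost 155 + fixed 134 = 289.
All other subsets cost ≥ 237. Minimum total cost: 236.

236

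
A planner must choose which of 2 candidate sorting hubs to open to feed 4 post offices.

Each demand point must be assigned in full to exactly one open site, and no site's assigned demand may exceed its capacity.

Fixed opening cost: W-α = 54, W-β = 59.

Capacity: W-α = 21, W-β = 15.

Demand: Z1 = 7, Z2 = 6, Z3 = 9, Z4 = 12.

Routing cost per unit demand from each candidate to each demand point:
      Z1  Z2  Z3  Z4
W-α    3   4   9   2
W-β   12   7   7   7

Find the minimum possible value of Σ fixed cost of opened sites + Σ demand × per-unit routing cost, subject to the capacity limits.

Open {W-α, W-β}; cheapest assignment that respects the capacities:
  W-α (cap 21, load 19): Z1, Z4 — cost 7×3 + 12×2 = 45
  W-β (cap 15, load 15): Z2, Z3 — cost 6×7 + 9×7 = 105
  Shipping 150, fixed 113 → total 263.
  Any other capacity-feasible assignment to {W-α, W-β} ships for at least 150.
Total demand is 34 and no other set of sites has combined capacity ≥ 34, so {W-α, W-β} is the only feasible choice of open sites. Minimum: 263.

263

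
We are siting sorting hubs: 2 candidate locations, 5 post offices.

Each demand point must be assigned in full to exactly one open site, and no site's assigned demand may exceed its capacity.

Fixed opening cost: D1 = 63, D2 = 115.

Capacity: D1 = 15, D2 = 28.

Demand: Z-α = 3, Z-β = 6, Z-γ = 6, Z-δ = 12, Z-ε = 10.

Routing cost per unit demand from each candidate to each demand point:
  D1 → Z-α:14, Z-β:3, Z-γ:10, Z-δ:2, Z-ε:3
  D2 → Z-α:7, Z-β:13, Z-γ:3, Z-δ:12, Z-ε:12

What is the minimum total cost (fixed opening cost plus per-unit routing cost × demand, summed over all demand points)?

439

Open {D1, D2}; cheapest assignment that respects the capacities:
  D1 (cap 15, load 12): Z-δ — cost 12×2 = 24
  D2 (cap 28, load 25): Z-α, Z-β, Z-γ, Z-ε — cost 3×7 + 6×13 + 6×3 + 10×12 = 237
  Shipping 261, fixed 178 → total 439.
  Any other capacity-feasible assignment to {D1, D2} ships for at least 261.
Total demand is 37 and no other set of sites has combined capacity ≥ 37, so {D1, D2} is the only feasible choice of open sites. Minimum: 439.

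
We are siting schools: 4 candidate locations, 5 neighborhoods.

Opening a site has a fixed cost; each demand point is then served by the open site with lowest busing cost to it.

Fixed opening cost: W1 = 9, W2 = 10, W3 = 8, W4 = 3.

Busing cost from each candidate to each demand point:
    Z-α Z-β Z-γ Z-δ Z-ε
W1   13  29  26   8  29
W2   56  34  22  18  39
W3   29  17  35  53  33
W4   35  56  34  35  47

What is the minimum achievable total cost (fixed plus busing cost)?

Open {W1, W3}: assign each demand point to its cheapest open site.
  Z-α→W1 13, Z-β→W3 17, Z-γ→W1 26, Z-δ→W1 8, Z-ε→W1 29
  busing cost 93, fixed 17 → total 110.
Compare {W1, W3, W4}: busing cost 93 + fixed 20 = 113.
Compare {W1}: busing cost 105 + fixed 9 = 114.
Compare {W1, W2, W3}: busing cost 89 + fixed 27 = 116.
All other subsets cost ≥ 113. Minimum total cost: 110.

110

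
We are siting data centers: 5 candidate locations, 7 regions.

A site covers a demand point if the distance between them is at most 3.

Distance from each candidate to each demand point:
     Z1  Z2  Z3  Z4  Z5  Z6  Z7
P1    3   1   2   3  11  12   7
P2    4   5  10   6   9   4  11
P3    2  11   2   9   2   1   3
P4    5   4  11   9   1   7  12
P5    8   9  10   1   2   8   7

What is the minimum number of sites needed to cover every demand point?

2

Coverage sets (demand points within 3 of each site):
  P1: {Z1, Z2, Z3, Z4}
  P2: {}
  P3: {Z1, Z3, Z5, Z6, Z7}
  P4: {Z5}
  P5: {Z4, Z5}
No single site covers all 7 demand points.
But {P1, P3} covers everything, so the minimum is 2.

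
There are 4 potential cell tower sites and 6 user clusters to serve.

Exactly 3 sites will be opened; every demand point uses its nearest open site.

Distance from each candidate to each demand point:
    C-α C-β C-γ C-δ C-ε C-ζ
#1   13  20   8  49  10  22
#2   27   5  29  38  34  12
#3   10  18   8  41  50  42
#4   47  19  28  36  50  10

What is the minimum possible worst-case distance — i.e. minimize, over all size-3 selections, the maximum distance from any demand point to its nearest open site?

Open {#1, #2, #4}.
  Farthest demand point is C-δ at distance 36 (to #4); all others are ≤ 36.
With {#1, #3, #4} the worst case is 36.
With {#2, #3, #4} the worst case is 36.
No size-3 selection achieves below 36.

36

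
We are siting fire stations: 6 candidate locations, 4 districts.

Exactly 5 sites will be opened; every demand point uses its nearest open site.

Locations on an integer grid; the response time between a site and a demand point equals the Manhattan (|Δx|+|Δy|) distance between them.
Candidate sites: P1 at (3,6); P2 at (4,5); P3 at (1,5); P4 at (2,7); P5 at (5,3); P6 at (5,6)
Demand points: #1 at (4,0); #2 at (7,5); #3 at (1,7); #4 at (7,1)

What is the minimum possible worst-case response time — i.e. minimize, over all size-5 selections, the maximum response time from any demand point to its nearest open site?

Open {P1, P2, P3, P4, P5}.
  Farthest demand point is #1 at response time 4 (to P5); all others are ≤ 4.
With {P1, P2, P3, P5, P6} the worst case is 4.
With {P1, P2, P4, P5, P6} the worst case is 4.
No size-5 selection achieves below 4.

4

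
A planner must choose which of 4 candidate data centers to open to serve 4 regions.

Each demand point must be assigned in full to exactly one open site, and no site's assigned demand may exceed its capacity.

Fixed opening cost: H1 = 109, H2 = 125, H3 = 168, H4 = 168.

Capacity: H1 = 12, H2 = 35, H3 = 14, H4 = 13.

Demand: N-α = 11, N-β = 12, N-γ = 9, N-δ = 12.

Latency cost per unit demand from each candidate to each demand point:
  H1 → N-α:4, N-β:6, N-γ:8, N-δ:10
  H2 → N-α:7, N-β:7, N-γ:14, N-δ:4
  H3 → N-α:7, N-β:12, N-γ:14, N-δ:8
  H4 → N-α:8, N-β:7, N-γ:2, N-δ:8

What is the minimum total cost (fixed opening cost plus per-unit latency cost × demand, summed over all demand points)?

515

Open {H1, H2}; cheapest assignment that respects the capacities:
  H1 (cap 12, load 9): N-γ — cost 9×8 = 72
  H2 (cap 35, load 35): N-α, N-β, N-δ — cost 11×7 + 12×7 + 12×4 = 209
  Shipping 281, fixed 234 → total 515.
  Any other capacity-feasible assignment to {H1, H2} ships for at least 281.
Compare {H2, H4}: its best feasible assignment gives total 520.
Compare {H1, H2, H4}: its best feasible assignment gives total 596.
Every other set of open sites that can feasibly serve all demand totals ≥ 520 even under its best assignment. Minimum: 515.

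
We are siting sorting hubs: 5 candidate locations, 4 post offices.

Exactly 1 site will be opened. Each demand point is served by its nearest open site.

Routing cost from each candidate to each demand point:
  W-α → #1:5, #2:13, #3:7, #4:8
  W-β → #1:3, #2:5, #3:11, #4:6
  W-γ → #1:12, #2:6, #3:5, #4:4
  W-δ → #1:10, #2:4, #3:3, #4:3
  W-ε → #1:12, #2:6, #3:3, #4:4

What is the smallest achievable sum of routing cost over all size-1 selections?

20

Open {W-δ}.
  #1→W-δ 10, #2→W-δ 4, #3→W-δ 3, #4→W-δ 3  ⇒ total 20.
Compare {W-β}: total 25.
Compare {W-ε}: total 25.
No size-1 selection does better; minimum is 20.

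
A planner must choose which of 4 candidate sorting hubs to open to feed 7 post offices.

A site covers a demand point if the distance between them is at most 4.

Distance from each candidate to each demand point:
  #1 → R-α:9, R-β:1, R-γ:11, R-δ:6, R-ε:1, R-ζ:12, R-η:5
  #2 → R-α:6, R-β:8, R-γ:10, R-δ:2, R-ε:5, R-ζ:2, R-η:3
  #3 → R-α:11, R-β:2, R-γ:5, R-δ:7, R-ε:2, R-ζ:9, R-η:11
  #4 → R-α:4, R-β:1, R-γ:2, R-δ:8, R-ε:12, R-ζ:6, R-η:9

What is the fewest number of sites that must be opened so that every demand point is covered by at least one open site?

3

Coverage sets (demand points within 4 of each site):
  #1: {R-β, R-ε}
  #2: {R-δ, R-ζ, R-η}
  #3: {R-β, R-ε}
  #4: {R-α, R-β, R-γ}
No 2 sites suffice: every size-2 union leaves at least one demand point uncovered.
But {#1, #2, #4} covers everything, so the minimum is 3.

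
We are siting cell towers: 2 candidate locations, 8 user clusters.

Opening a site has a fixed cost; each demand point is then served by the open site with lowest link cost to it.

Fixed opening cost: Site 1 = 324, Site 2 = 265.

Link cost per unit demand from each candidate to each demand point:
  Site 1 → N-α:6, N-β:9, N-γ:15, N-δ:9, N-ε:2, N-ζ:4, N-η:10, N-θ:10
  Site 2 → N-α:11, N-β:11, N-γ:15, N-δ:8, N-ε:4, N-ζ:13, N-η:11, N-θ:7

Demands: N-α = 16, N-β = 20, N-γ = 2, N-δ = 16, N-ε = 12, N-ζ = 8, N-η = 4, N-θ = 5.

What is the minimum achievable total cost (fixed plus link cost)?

920

Open {Site 1}: assign each demand point to its cheapest open site.
  N-α→Site 1 16×6=96, N-β→Site 1 20×9=180, N-γ→Site 1 2×15=30, N-δ→Site 1 16×9=144, N-ε→Site 1 12×2=24, N-ζ→Site 1 8×4=32, N-η→Site 1 4×10=40, N-θ→Site 1 5×10=50
  link cost 596, fixed 324 → total 920.
Compare {Site 2}: link cost 785 + fixed 265 = 1050.
Compare {Site 1, Site 2}: link cost 565 + fixed 589 = 1154.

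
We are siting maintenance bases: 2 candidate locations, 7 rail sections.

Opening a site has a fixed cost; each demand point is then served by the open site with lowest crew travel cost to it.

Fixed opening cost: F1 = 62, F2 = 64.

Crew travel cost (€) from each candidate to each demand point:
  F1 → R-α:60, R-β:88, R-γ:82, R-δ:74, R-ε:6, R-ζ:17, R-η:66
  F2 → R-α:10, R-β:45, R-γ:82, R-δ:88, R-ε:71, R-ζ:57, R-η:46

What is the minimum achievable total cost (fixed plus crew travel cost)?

Open {F1, F2}: assign each demand point to its cheapest open site.
  R-α→F2 10, R-β→F2 45, R-γ→F1 82, R-δ→F1 74, R-ε→F1 6, R-ζ→F1 17, R-η→F2 46
  crew travel cost 280, fixed 126 → total 406.
Compare {F1}: crew travel cost 393 + fixed 62 = 455.
Compare {F2}: crew travel cost 399 + fixed 64 = 463.

406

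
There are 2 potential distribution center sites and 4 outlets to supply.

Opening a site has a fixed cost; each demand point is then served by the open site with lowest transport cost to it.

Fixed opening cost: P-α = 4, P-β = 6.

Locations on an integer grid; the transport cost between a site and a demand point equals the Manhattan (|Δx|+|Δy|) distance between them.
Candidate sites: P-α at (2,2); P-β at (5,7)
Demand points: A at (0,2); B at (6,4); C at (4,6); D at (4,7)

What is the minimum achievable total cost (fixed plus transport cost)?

19

Open {P-α, P-β}: assign each demand point to its cheapest open site.
  A→P-α 2, B→P-β 4, C→P-β 2, D→P-β 1
  transport cost 9, fixed 10 → total 19.
Compare {P-β}: transport cost 17 + fixed 6 = 23.
Compare {P-α}: transport cost 21 + fixed 4 = 25.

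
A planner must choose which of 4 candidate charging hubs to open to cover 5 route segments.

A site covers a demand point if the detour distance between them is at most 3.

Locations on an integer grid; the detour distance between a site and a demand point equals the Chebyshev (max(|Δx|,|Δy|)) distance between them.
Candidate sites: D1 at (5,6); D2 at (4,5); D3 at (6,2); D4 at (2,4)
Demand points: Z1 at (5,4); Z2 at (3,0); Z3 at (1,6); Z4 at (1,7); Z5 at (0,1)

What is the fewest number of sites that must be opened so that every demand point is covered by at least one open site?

2

Coverage sets (demand points within 3 of each site):
  D1: {Z1}
  D2: {Z1, Z3, Z4}
  D3: {Z1, Z2}
  D4: {Z1, Z3, Z4, Z5}
No single site covers all 5 demand points.
But {D3, D4} covers everything, so the minimum is 2.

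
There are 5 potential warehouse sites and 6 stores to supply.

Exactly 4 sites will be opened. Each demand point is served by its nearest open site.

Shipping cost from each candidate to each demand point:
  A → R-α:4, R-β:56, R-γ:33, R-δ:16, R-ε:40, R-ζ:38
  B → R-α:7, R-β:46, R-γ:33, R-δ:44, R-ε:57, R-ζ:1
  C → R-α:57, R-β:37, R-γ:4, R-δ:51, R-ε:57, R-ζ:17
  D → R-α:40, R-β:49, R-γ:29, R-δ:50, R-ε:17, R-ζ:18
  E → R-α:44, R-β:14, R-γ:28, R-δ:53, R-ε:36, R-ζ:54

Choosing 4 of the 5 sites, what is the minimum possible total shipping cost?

72

Open {A, C, D, E}.
  R-α→A 4, R-β→E 14, R-γ→C 4, R-δ→A 16, R-ε→D 17, R-ζ→C 17  ⇒ total 72.
Compare {A, B, C, E}: total 75.
Compare {A, B, C, D}: total 79.
No size-4 selection does better; minimum is 72.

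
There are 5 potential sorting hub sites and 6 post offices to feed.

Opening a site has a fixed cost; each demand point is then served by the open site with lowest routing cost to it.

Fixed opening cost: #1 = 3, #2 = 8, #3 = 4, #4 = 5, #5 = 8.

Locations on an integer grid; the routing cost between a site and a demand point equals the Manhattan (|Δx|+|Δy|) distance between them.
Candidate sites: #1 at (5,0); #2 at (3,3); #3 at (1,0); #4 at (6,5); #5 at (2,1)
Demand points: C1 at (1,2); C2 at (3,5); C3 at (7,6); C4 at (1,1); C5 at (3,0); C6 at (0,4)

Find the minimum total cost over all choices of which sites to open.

Open {#3, #4}: assign each demand point to its cheapest open site.
  C1→#3 2, C2→#4 3, C3→#4 2, C4→#3 1, C5→#3 2, C6→#3 5
  routing cost 15, fixed 9 → total 24.
Compare {#1, #3, #4}: routing cost 15 + fixed 12 = 27.
Compare {#4, #5}: routing cost 15 + fixed 13 = 28.
Compare {#2, #3}: routing cost 18 + fixed 12 = 30.
All other subsets cost ≥ 27. Minimum total cost: 24.

24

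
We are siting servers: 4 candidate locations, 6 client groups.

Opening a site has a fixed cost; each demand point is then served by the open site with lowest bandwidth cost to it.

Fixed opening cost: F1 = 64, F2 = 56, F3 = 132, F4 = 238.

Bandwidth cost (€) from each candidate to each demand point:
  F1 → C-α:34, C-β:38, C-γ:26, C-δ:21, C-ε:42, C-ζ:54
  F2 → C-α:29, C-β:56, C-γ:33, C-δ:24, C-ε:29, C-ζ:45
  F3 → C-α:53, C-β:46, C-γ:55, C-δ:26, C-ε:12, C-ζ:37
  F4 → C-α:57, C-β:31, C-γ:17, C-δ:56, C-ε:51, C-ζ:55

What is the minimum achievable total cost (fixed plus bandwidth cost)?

Open {F2}: assign each demand point to its cheapest open site.
  C-α→F2 29, C-β→F2 56, C-γ→F2 33, C-δ→F2 24, C-ε→F2 29, C-ζ→F2 45
  bandwidth cost 216, fixed 56 → total 272.
Compare {F1}: bandwidth cost 215 + fixed 64 = 279.
Compare {F1, F2}: bandwidth cost 188 + fixed 120 = 308.
Compare {F3}: bandwidth cost 229 + fixed 132 = 361.
All other subsets cost ≥ 279. Minimum total cost: 272.

272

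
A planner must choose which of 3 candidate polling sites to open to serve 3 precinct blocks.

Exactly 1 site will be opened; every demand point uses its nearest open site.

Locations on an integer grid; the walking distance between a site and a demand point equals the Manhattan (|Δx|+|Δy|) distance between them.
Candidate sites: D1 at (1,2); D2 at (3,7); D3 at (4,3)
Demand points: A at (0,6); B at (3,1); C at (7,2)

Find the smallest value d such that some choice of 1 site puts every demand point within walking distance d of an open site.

6

Open {D1}.
  Farthest demand point is C at walking distance 6 (to D1); all others are ≤ 6.
With {D3} the worst case is 7.
With {D2} the worst case is 9.
No size-1 selection achieves below 6.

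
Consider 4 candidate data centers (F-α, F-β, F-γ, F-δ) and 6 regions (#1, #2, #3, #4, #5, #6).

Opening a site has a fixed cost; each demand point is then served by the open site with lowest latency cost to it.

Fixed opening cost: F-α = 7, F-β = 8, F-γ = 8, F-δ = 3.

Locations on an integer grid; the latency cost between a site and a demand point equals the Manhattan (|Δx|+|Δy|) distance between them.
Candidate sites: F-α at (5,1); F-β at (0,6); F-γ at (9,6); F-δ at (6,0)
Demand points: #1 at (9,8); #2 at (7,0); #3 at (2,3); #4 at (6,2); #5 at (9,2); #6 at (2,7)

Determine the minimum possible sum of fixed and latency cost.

Open {F-γ, F-δ}: assign each demand point to its cheapest open site.
  #1→F-γ 2, #2→F-δ 1, #3→F-δ 7, #4→F-δ 2, #5→F-γ 4, #6→F-γ 8
  latency cost 24, fixed 11 → total 35.
Compare {F-β, F-γ, F-δ}: latency cost 17 + fixed 19 = 36.
Compare {F-β, F-δ}: latency cost 27 + fixed 11 = 38.
Compare {F-α, F-γ}: latency cost 24 + fixed 15 = 39.
All other subsets cost ≥ 36. Minimum total cost: 35.

35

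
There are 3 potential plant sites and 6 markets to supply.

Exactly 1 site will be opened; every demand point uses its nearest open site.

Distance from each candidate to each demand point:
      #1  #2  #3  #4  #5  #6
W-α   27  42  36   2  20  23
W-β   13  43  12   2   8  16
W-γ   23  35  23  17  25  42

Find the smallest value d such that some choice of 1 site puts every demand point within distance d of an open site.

Open {W-α}.
  Farthest demand point is #2 at distance 42 (to W-α); all others are ≤ 42.
With {W-γ} the worst case is 42.
With {W-β} the worst case is 43.
No size-1 selection achieves below 42.

42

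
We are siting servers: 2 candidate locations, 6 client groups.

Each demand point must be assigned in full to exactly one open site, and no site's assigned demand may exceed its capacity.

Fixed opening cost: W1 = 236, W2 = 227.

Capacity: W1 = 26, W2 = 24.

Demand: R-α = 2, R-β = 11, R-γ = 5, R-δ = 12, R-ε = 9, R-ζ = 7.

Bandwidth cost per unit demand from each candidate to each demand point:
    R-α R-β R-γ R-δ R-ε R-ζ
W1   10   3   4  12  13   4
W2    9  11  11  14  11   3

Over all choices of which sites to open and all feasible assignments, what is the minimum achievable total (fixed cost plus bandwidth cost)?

829

Open {W1, W2}; cheapest assignment that respects the capacities:
  W1 (cap 26, load 23): R-β, R-γ, R-ζ — cost 11×3 + 5×4 + 7×4 = 81
  W2 (cap 24, load 23): R-α, R-δ, R-ε — cost 2×9 + 12×14 + 9×11 = 285
  Shipping 366, fixed 463 → total 829.
  Any other capacity-feasible assignment to {W1, W2} ships for at least 366.
Total demand is 46 and no other set of sites has combined capacity ≥ 46, so {W1, W2} is the only feasible choice of open sites. Minimum: 829.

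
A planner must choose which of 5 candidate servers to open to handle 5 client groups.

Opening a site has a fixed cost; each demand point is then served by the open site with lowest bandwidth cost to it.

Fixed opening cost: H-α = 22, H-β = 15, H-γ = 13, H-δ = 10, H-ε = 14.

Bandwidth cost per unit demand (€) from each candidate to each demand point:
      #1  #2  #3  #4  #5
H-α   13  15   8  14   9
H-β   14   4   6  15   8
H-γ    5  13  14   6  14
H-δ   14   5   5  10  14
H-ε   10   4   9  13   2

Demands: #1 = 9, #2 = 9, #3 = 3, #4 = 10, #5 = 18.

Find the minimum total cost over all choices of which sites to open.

229

Open {H-γ, H-δ, H-ε}: assign each demand point to its cheapest open site.
  #1→H-γ 9×5=45, #2→H-ε 9×4=36, #3→H-δ 3×5=15, #4→H-γ 10×6=60, #5→H-ε 18×2=36
  bandwidth cost 192, fixed 37 → total 229.
Compare {H-γ, H-ε}: bandwidth cost 204 + fixed 27 = 231.
Compare {H-β, H-γ, H-ε}: bandwidth cost 195 + fixed 42 = 237.
Compare {H-β, H-γ, H-δ, H-ε}: bandwidth cost 192 + fixed 52 = 244.
All other subsets cost ≥ 231. Minimum total cost: 229.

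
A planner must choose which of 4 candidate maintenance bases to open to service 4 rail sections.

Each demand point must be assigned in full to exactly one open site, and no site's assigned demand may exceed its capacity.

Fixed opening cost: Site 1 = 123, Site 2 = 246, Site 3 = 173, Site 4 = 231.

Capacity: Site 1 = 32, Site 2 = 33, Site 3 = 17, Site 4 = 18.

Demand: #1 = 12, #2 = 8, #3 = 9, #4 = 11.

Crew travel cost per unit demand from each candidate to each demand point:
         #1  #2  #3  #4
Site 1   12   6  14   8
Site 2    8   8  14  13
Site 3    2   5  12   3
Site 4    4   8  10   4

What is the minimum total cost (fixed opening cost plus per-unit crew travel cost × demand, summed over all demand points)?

582

Open {Site 1, Site 3}; cheapest assignment that respects the capacities:
  Site 1 (cap 32, load 28): #2, #3, #4 — cost 8×6 + 9×14 + 11×8 = 262
  Site 3 (cap 17, load 12): #1 — cost 12×2 = 24
  Shipping 286, fixed 296 → total 582.
  Any other capacity-feasible assignment to {Site 1, Site 3} ships for at least 286.
Compare {Site 1, Site 4}: its best feasible assignment gives total 664.
Compare {Site 1, Site 2}: its best feasible assignment gives total 727.
Every other set of open sites that can feasibly serve all demand totals ≥ 664 even under its best assignment. Minimum: 582.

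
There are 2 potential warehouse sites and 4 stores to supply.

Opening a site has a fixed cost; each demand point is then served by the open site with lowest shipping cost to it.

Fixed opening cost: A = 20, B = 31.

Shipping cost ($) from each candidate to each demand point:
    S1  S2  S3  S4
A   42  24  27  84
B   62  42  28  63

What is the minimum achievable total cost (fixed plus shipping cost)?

Open {A}: assign each demand point to its cheapest open site.
  S1→A 42, S2→A 24, S3→A 27, S4→A 84
  shipping cost 177, fixed 20 → total 197.
Compare {A, B}: shipping cost 156 + fixed 51 = 207.
Compare {B}: shipping cost 195 + fixed 31 = 226.

197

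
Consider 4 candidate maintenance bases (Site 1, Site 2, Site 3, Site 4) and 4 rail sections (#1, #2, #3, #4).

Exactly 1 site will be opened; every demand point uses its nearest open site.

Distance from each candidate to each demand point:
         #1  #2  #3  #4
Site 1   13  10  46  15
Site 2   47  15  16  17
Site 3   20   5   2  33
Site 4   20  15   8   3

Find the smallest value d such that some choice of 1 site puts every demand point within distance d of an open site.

Open {Site 4}.
  Farthest demand point is #1 at distance 20 (to Site 4); all others are ≤ 20.
With {Site 3} the worst case is 33.
With {Site 1} the worst case is 46.
No size-1 selection achieves below 20.

20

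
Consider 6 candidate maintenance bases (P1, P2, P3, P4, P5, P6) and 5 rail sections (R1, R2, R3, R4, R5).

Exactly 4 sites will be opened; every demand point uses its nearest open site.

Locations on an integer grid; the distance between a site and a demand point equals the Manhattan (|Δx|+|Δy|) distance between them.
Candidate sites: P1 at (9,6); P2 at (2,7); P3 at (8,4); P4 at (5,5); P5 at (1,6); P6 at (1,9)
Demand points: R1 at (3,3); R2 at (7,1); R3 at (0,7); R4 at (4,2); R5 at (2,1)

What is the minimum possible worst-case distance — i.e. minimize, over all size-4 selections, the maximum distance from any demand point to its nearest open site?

6

Open {P1, P2, P3, P4}.
  Farthest demand point is R5 at distance 6 (to P2); all others are ≤ 6.
With {P1, P2, P3, P5} the worst case is 6.
With {P1, P2, P3, P6} the worst case is 6.
No size-4 selection achieves below 6.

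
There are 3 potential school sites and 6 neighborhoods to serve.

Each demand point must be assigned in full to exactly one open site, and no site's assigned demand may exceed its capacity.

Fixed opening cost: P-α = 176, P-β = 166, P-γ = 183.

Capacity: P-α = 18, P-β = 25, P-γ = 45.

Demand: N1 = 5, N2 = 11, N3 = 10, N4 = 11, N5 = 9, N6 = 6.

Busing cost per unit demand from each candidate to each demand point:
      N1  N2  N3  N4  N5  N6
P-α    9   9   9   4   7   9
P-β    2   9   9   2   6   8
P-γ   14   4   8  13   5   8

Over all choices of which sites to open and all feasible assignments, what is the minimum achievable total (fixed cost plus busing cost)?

Open {P-β, P-γ}; cheapest assignment that respects the capacities:
  P-β (cap 25, load 22): N1, N4, N6 — cost 5×2 + 11×2 + 6×8 = 80
  P-γ (cap 45, load 30): N2, N3, N5 — cost 11×4 + 10×8 + 9×5 = 169
  Shipping 249, fixed 349 → total 598.
  Any other capacity-feasible assignment to {P-β, P-γ} ships for at least 249.
Compare {P-α, P-γ}: its best feasible assignment gives total 665.
Compare {P-α, P-β, P-γ}: its best feasible assignment gives total 774.
Every other set of open sites that can feasibly serve all demand totals ≥ 665 even under its best assignment. Minimum: 598.

598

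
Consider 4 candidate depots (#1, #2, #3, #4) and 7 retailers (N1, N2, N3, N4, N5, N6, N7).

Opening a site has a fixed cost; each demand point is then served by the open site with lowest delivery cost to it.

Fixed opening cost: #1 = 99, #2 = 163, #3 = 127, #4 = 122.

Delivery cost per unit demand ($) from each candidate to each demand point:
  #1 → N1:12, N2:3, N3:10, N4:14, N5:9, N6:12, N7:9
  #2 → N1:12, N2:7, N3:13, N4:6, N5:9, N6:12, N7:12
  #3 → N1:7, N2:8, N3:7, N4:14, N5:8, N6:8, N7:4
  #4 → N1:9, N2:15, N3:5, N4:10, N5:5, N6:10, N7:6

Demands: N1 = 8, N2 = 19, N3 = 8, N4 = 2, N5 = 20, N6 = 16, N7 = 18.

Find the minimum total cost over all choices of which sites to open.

Open {#1, #4}: assign each demand point to its cheapest open site.
  N1→#4 8×9=72, N2→#1 19×3=57, N3→#4 8×5=40, N4→#4 2×10=20, N5→#4 20×5=100, N6→#4 16×10=160, N7→#4 18×6=108
  delivery cost 557, fixed 221 → total 778.
Compare {#3}: delivery cost 652 + fixed 127 = 779.
Compare {#1, #3}: delivery cost 557 + fixed 226 = 783.
Compare {#3, #4}: delivery cost 568 + fixed 249 = 817.
All other subsets cost ≥ 779. Minimum total cost: 778.

778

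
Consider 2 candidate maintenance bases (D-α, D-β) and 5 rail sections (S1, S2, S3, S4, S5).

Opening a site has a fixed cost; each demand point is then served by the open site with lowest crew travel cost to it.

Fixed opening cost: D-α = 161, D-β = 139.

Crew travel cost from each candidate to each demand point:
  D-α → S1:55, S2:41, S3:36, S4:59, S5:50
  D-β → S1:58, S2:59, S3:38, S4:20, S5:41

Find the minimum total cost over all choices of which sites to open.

355

Open {D-β}: assign each demand point to its cheapest open site.
  S1→D-β 58, S2→D-β 59, S3→D-β 38, S4→D-β 20, S5→D-β 41
  crew travel cost 216, fixed 139 → total 355.
Compare {D-α}: crew travel cost 241 + fixed 161 = 402.
Compare {D-α, D-β}: crew travel cost 193 + fixed 300 = 493.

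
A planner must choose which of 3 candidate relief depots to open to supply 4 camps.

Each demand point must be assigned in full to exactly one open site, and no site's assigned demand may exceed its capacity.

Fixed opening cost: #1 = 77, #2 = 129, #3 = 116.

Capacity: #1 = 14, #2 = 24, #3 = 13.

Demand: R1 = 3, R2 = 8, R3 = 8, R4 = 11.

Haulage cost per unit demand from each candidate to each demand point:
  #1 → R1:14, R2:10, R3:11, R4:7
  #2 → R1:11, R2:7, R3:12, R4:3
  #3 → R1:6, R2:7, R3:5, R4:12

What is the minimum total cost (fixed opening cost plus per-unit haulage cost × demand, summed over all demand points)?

392

Open {#2, #3}; cheapest assignment that respects the capacities:
  #2 (cap 24, load 19): R2, R4 — cost 8×7 + 11×3 = 89
  #3 (cap 13, load 11): R1, R3 — cost 3×6 + 8×5 = 58
  Shipping 147, fixed 245 → total 392.
  Any other capacity-feasible assignment to {#2, #3} ships for at least 147.
Compare {#1, #2}: its best feasible assignment gives total 416.
Compare {#1, #2, #3}: its best feasible assignment gives total 469.
Every other set of open sites that can feasibly serve all demand totals ≥ 416 even under its best assignment. Minimum: 392.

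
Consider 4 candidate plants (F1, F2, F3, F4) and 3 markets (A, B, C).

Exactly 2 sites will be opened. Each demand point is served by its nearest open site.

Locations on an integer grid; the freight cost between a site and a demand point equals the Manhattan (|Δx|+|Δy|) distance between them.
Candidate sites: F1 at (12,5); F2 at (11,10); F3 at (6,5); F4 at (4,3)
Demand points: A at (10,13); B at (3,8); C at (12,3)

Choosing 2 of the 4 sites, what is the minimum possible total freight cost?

16

Open {F1, F2}.
  A→F2 4, B→F2 10, C→F1 2  ⇒ total 16.
Compare {F1, F3}: total 18.
Compare {F1, F4}: total 18.
No size-2 selection does better; minimum is 16.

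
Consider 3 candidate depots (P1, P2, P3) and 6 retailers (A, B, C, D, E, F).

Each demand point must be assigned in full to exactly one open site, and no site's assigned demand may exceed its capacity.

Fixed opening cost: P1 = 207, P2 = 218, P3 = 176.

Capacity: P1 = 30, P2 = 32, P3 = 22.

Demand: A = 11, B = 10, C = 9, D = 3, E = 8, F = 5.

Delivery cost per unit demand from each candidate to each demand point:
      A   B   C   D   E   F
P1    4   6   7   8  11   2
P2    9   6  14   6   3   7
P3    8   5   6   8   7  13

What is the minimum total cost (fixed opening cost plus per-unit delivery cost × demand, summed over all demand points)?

630

Open {P1, P3}; cheapest assignment that respects the capacities:
  P1 (cap 30, load 28): A, C, D, F — cost 11×4 + 9×7 + 3×8 + 5×2 = 141
  P3 (cap 22, load 18): B, E — cost 10×5 + 8×7 = 106
  Shipping 247, fixed 383 → total 630.
  Any other capacity-feasible assignment to {P1, P3} ships for at least 247.
Compare {P1, P2}: its best feasible assignment gives total 644.
Compare {P2, P3}: its best feasible assignment gives total 673.
Every other set of open sites that can feasibly serve all demand totals ≥ 644 even under its best assignment. Minimum: 630.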